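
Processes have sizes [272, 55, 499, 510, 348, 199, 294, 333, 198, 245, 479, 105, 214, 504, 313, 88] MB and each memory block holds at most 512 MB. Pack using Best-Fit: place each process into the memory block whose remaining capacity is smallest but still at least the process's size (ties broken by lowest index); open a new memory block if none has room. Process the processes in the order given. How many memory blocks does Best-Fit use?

11 memory blocks

Put 272 MB in memory block 1; 240 MB remain.
Put 55 MB in memory block 1; 185 MB remain.
Put 499 MB in memory block 2; 13 MB remain.
Put 510 MB in memory block 3; 2 MB remain.
Put 348 MB in memory block 4; 164 MB remain.
Put 199 MB in memory block 5; 313 MB remain.
Put 294 MB in memory block 5; 19 MB remain.
Put 333 MB in memory block 6; 179 MB remain.
Put 198 MB in memory block 7; 314 MB remain.
Put 245 MB in memory block 7; 69 MB remain.
Put 479 MB in memory block 8; 33 MB remain.
Put 105 MB in memory block 4; 59 MB remain.
Put 214 MB in memory block 9; 298 MB remain.
Put 504 MB in memory block 10; 8 MB remain.
Put 313 MB in memory block 11; 199 MB remain.
Put 88 MB in memory block 6; 91 MB remain.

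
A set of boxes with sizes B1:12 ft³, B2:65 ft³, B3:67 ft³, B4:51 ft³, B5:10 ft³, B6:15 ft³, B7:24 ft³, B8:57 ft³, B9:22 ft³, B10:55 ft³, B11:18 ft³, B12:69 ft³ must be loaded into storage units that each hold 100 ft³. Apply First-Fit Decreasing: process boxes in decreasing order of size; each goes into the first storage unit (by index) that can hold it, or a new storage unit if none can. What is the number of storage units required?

6

Sorted descending: 69, 67, 65, 57, 55, 51, 24, 22, 18, 15, 12, 10.
69 ft³ → storage unit 1 (remaining 31 ft³)
67 ft³ → storage unit 2 (remaining 33 ft³)
65 ft³ → storage unit 3 (remaining 35 ft³)
57 ft³ → storage unit 4 (remaining 43 ft³)
55 ft³ → storage unit 5 (remaining 45 ft³)
51 ft³ → storage unit 6 (remaining 49 ft³)
24 ft³ → storage unit 1 (remaining 7 ft³)
22 ft³ → storage unit 2 (remaining 11 ft³)
18 ft³ → storage unit 3 (remaining 17 ft³)
15 ft³ → storage unit 3 (remaining 2 ft³)
12 ft³ → storage unit 4 (remaining 31 ft³)
10 ft³ → storage unit 2 (remaining 1 ft³)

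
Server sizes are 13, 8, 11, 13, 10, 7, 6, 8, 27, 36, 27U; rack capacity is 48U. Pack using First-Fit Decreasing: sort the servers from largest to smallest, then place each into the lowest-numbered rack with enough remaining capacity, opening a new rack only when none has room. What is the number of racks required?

Sorted descending: 36, 27, 27, 13, 13, 11, 10, 8, 8, 7, 6.
Put 36U in rack 1; 12U remain.
Put 27U in rack 2; 21U remain.
Put 27U in rack 3; 21U remain.
Put 13U in rack 2; 8U remain.
Put 13U in rack 3; 8U remain.
Put 11U in rack 1; 1U remain.
Put 10U in rack 4; 38U remain.
Put 8U in rack 2; 0U remain.
Put 8U in rack 3; 0U remain.
Put 7U in rack 4; 31U remain.
Put 6U in rack 4; 25U remain.
Final racks: [36,11] [27,13,8] [27,13,8] [10,7,6].

4 racks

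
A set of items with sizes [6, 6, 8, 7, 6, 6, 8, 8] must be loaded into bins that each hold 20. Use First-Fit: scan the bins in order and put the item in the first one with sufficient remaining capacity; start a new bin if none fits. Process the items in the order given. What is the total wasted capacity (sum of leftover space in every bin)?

5

6 → bin 1 (remaining 14)
6 → bin 1 (remaining 8)
8 → bin 1 (remaining 0)
7 → bin 2 (remaining 13)
6 → bin 2 (remaining 7)
6 → bin 2 (remaining 1)
8 → bin 3 (remaining 12)
8 → bin 3 (remaining 4)
3 bins × 20 = 60; used 55; unused 5.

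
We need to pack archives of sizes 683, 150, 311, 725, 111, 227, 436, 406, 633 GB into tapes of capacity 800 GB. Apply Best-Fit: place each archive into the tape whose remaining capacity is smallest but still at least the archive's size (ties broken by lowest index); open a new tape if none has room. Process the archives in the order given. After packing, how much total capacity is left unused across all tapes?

1118

tape 1: place 683 GB, 117 GB left
tape 2: place 150 GB, 650 GB left
tape 2: place 311 GB, 339 GB left
tape 3: place 725 GB, 75 GB left
tape 1: place 111 GB, 6 GB left
tape 2: place 227 GB, 112 GB left
tape 4: place 436 GB, 364 GB left
tape 5: place 406 GB, 394 GB left
tape 6: place 633 GB, 167 GB left
6 tapes × 800 GB = 4800 GB; used 3682 GB; unused 1118 GB.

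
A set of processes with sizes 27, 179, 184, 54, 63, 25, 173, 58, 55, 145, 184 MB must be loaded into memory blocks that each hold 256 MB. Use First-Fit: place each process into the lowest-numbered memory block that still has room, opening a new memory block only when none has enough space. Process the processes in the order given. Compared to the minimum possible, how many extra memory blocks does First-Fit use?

1

First-Fit: [27,179,25] [184,54] [63,173] [58,55] [145] [184] → 6 memory blocks.
Total size 1147 MB; any packing needs at least ⌈1147/256⌉ = 5 memory blocks.
An optimal packing achieves that bound: [184,63] [184,58] [179,55] [173,54,27] [145,25] → 5 memory blocks.
Excess: 6 − 5 = 1.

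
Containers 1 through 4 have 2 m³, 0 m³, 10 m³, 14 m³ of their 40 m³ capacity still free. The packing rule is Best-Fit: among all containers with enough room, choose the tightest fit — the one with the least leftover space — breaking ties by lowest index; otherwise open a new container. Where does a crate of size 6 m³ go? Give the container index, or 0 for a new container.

3

Containers with room: container 3 (10 m³), container 4 (14 m³).
Tightest fit is container 3 with 10 m³ free.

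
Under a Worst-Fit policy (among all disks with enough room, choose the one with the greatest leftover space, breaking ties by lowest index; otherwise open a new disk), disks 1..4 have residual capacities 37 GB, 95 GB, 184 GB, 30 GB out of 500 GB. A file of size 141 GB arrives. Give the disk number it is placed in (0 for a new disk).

3

Disks with room: disk 3 (184 GB).
Most room is disk 3 with 184 GB free.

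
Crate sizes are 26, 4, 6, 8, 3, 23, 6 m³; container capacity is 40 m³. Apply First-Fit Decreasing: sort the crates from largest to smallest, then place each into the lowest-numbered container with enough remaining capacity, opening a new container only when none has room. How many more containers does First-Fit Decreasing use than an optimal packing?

First-Fit Decreasing: [26,8,6] [23,6,4,3] → 2 containers.
Total size 76 m³; any packing needs at least ⌈76/40⌉ = 2 containers.
So 2 is already optimal.

0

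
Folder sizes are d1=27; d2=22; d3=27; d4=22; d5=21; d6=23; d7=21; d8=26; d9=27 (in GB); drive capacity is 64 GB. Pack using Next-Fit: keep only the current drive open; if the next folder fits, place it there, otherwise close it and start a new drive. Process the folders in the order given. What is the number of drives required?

5

d1 (27 GB) → drive 1 (remaining 37 GB)
d2 (22 GB) → drive 1 (remaining 15 GB)
d3 (27 GB) → drive 2 (remaining 37 GB)
d4 (22 GB) → drive 2 (remaining 15 GB)
d5 (21 GB) → drive 3 (remaining 43 GB)
d6 (23 GB) → drive 3 (remaining 20 GB)
d7 (21 GB) → drive 4 (remaining 43 GB)
d8 (26 GB) → drive 4 (remaining 17 GB)
d9 (27 GB) → drive 5 (remaining 37 GB)
Final drives: [27,22] [27,22] [21,23] [21,26] [27].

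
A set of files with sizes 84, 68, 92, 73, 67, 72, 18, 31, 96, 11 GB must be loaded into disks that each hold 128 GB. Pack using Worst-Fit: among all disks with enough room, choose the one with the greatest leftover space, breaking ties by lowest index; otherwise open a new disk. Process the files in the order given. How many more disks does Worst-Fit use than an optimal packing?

Worst-Fit: [84] [68,31] [92] [73] [67,18] [72,11] [96] → 7 disks.
7 files exceed 64 GB (half the capacity), and no two of those can share a disk, so at least 7 disks are needed.
So 7 is already optimal.

0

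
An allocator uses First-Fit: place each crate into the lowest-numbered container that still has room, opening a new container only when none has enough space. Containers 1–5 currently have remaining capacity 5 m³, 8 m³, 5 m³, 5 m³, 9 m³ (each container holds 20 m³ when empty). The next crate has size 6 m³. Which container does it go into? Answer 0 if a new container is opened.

Containers with room: container 2 (8 m³), container 5 (9 m³).
The first with room is container 2.

2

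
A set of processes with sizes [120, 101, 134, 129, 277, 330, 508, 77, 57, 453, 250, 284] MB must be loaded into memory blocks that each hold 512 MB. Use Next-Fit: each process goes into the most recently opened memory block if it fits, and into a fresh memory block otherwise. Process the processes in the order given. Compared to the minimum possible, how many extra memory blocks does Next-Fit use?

2

Next-Fit: [120,101,134,129] [277] [330] [508] [77,57] [453] [250] [284] → 8 memory blocks.
Total size 2720 MB; any packing needs at least ⌈2720/512⌉ = 6 memory blocks.
An optimal packing achieves that bound: [508] [453,57] [330,134] [284,129,77] [277,120,101] [250] → 6 memory blocks.
Excess: 8 − 6 = 2.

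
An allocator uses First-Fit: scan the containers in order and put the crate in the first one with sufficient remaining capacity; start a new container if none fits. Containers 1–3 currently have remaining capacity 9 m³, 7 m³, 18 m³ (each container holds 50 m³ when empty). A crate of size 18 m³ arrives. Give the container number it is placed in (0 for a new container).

3

Containers with room: container 3 (18 m³).
The first with room is container 3.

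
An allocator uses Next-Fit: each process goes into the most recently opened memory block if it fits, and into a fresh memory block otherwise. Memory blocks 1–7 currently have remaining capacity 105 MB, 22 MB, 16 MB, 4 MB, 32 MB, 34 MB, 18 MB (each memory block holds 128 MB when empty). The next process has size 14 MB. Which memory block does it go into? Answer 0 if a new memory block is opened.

7

Next-Fit only looks at memory block 7, which has 18 MB free.
14 MB fits there.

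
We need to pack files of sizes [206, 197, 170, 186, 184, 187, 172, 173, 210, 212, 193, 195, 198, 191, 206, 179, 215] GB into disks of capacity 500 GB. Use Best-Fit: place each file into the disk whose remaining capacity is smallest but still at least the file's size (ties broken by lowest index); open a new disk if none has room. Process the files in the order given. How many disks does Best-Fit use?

disk 1: place 206 GB, 294 GB left
disk 1: place 197 GB, 97 GB left
disk 2: place 170 GB, 330 GB left
disk 2: place 186 GB, 144 GB left
disk 3: place 184 GB, 316 GB left
disk 3: place 187 GB, 129 GB left
disk 4: place 172 GB, 328 GB left
disk 4: place 173 GB, 155 GB left
disk 5: place 210 GB, 290 GB left
disk 5: place 212 GB, 78 GB left
disk 6: place 193 GB, 307 GB left
disk 6: place 195 GB, 112 GB left
disk 7: place 198 GB, 302 GB left
disk 7: place 191 GB, 111 GB left
disk 8: place 206 GB, 294 GB left
disk 8: place 179 GB, 115 GB left
disk 9: place 215 GB, 285 GB left
Final disks: [206,197] [170,186] [184,187] [172,173] [210,212] [193,195] [198,191] [206,179] [215].

9 disks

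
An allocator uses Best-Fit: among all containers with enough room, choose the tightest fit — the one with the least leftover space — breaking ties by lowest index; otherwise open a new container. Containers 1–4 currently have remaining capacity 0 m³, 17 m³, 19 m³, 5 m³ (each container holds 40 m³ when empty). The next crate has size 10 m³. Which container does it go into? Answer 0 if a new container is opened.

2

Containers with room: container 2 (17 m³), container 3 (19 m³).
Tightest fit is container 2 with 17 m³ free.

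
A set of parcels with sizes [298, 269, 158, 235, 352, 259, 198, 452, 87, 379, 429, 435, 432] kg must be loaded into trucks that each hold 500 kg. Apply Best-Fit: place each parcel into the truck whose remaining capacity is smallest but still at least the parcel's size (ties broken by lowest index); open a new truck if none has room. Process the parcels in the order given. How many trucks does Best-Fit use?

9 trucks

298 kg → truck 1 (remaining 202 kg)
269 kg → truck 2 (remaining 231 kg)
158 kg → truck 1 (remaining 44 kg)
235 kg → truck 3 (remaining 265 kg)
352 kg → truck 4 (remaining 148 kg)
259 kg → truck 3 (remaining 6 kg)
198 kg → truck 2 (remaining 33 kg)
452 kg → truck 5 (remaining 48 kg)
87 kg → truck 4 (remaining 61 kg)
379 kg → truck 6 (remaining 121 kg)
429 kg → truck 7 (remaining 71 kg)
435 kg → truck 8 (remaining 65 kg)
432 kg → truck 9 (remaining 68 kg)
Final trucks: [298,158] [269,198] [235,259] [352,87] [452] [379] [429] [435] [432].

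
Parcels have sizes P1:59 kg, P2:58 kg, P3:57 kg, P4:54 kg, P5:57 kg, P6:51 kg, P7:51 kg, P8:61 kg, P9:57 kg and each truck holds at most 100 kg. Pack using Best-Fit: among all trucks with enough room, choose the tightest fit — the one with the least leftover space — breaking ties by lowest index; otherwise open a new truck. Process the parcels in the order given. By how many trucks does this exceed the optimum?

0

Best-Fit: [59] [58] [57] [54] [57] [51] [51] [61] [57] → 9 trucks.
9 parcels exceed 50 kg (half the capacity), and no two of those can share a truck, so at least 9 trucks are needed.
So 9 is already optimal.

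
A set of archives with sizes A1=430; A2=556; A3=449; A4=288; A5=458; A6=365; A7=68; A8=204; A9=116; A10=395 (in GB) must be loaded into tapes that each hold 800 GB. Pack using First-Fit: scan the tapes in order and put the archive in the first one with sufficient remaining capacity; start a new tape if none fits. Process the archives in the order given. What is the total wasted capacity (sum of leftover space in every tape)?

671

Put A1 (430 GB) in tape 1; 370 GB remain.
Put A2 (556 GB) in tape 2; 244 GB remain.
Put A3 (449 GB) in tape 3; 351 GB remain.
Put A4 (288 GB) in tape 1; 82 GB remain.
Put A5 (458 GB) in tape 4; 342 GB remain.
Put A6 (365 GB) in tape 5; 435 GB remain.
Put A7 (68 GB) in tape 1; 14 GB remain.
Put A8 (204 GB) in tape 2; 40 GB remain.
Put A9 (116 GB) in tape 3; 235 GB remain.
Put A10 (395 GB) in tape 5; 40 GB remain.
5 tapes × 800 GB = 4000 GB; used 3329 GB; unused 671 GB.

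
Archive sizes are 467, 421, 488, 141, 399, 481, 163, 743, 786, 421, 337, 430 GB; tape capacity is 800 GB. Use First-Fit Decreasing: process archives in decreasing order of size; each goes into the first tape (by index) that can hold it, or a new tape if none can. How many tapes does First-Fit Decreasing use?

Sorted descending: 786, 743, 488, 481, 467, 430, 421, 421, 399, 337, 163, 141.
tape 1: place 786 GB, 14 GB left
tape 2: place 743 GB, 57 GB left
tape 3: place 488 GB, 312 GB left
tape 4: place 481 GB, 319 GB left
tape 5: place 467 GB, 333 GB left
tape 6: place 430 GB, 370 GB left
tape 7: place 421 GB, 379 GB left
tape 8: place 421 GB, 379 GB left
tape 9: place 399 GB, 401 GB left
tape 6: place 337 GB, 33 GB left
tape 3: place 163 GB, 149 GB left
tape 3: place 141 GB, 8 GB left
Final tapes: [786] [743] [488,163,141] [481] [467] [430,337] [421] [421] [399].

9 tapes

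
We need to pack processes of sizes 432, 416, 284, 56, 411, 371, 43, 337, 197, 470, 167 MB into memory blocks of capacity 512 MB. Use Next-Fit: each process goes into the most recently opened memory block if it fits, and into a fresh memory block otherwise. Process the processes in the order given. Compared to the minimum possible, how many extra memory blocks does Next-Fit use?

2

Next-Fit: [432] [416] [284,56] [411] [371,43] [337] [197] [470] [167] → 9 memory blocks.
Total size 3184 MB; any packing needs at least ⌈3184/512⌉ = 7 memory blocks.
An optimal packing achieves that bound: [470] [432,56] [416,43] [411] [371] [337,167] [284,197] → 7 memory blocks.
Excess: 9 − 7 = 2.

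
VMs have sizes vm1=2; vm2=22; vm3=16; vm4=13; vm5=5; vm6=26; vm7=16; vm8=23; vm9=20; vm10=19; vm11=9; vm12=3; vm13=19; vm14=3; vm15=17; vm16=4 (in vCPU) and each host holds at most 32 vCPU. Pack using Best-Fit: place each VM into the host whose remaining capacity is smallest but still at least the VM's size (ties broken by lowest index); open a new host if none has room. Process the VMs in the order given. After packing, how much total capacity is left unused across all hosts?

71

host 1: place vm1 (2 vCPU), 30 vCPU left
host 1: place vm2 (22 vCPU), 8 vCPU left
host 2: place vm3 (16 vCPU), 16 vCPU left
host 2: place vm4 (13 vCPU), 3 vCPU left
host 1: place vm5 (5 vCPU), 3 vCPU left
host 3: place vm6 (26 vCPU), 6 vCPU left
host 4: place vm7 (16 vCPU), 16 vCPU left
host 5: place vm8 (23 vCPU), 9 vCPU left
host 6: place vm9 (20 vCPU), 12 vCPU left
host 7: place vm10 (19 vCPU), 13 vCPU left
host 5: place vm11 (9 vCPU), 0 vCPU left
host 1: place vm12 (3 vCPU), 0 vCPU left
host 8: place vm13 (19 vCPU), 13 vCPU left
host 2: place vm14 (3 vCPU), 0 vCPU left
host 9: place vm15 (17 vCPU), 15 vCPU left
host 3: place vm16 (4 vCPU), 2 vCPU left
9 hosts × 32 vCPU = 288 vCPU; used 217 vCPU; unused 71 vCPU.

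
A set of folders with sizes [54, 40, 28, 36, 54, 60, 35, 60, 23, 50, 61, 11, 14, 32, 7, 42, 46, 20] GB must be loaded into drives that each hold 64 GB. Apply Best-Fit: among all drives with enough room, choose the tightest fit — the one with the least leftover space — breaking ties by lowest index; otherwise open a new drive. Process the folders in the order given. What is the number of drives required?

12

Put 54 GB in drive 1; 10 GB remain.
Put 40 GB in drive 2; 24 GB remain.
Put 28 GB in drive 3; 36 GB remain.
Put 36 GB in drive 3; 0 GB remain.
Put 54 GB in drive 4; 10 GB remain.
Put 60 GB in drive 5; 4 GB remain.
Put 35 GB in drive 6; 29 GB remain.
Put 60 GB in drive 7; 4 GB remain.
Put 23 GB in drive 2; 1 GB remain.
Put 50 GB in drive 8; 14 GB remain.
Put 61 GB in drive 9; 3 GB remain.
Put 11 GB in drive 8; 3 GB remain.
Put 14 GB in drive 6; 15 GB remain.
Put 32 GB in drive 10; 32 GB remain.
Put 7 GB in drive 1; 3 GB remain.
Put 42 GB in drive 11; 22 GB remain.
Put 46 GB in drive 12; 18 GB remain.
Put 20 GB in drive 11; 2 GB remain.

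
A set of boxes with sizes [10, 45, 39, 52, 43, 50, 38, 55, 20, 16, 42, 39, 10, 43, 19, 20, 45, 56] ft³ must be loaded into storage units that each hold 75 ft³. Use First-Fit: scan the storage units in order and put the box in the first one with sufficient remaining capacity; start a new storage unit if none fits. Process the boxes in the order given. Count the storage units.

storage unit 1: place 10 ft³, 65 ft³ left
storage unit 1: place 45 ft³, 20 ft³ left
storage unit 2: place 39 ft³, 36 ft³ left
storage unit 3: place 52 ft³, 23 ft³ left
storage unit 4: place 43 ft³, 32 ft³ left
storage unit 5: place 50 ft³, 25 ft³ left
storage unit 6: place 38 ft³, 37 ft³ left
storage unit 7: place 55 ft³, 20 ft³ left
storage unit 1: place 20 ft³, 0 ft³ left
storage unit 2: place 16 ft³, 20 ft³ left
storage unit 8: place 42 ft³, 33 ft³ left
storage unit 9: place 39 ft³, 36 ft³ left
storage unit 2: place 10 ft³, 10 ft³ left
storage unit 10: place 43 ft³, 32 ft³ left
storage unit 3: place 19 ft³, 4 ft³ left
storage unit 4: place 20 ft³, 12 ft³ left
storage unit 11: place 45 ft³, 30 ft³ left
storage unit 12: place 56 ft³, 19 ft³ left

12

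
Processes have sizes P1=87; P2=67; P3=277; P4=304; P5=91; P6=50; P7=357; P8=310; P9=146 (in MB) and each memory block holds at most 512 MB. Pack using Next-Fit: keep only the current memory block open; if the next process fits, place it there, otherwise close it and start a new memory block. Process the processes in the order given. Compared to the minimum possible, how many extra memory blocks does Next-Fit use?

Next-Fit: [87,67,277] [304,91,50] [357] [310,146] → 4 memory blocks.
Total size 1689 MB; any packing needs at least ⌈1689/512⌉ = 4 memory blocks.
So 4 is already optimal.

0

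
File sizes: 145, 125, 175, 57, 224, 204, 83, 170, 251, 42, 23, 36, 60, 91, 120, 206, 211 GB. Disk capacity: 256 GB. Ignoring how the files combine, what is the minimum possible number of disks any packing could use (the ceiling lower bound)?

Total size = 145 + 125 + 175 + 57 + 224 + 204 + 83 + 170 + 251 + 42 + 23 + 36 + 60 + 91 + 120 + 206 + 211 = 2223 GB.
⌈2223 / 256⌉ = 9.

9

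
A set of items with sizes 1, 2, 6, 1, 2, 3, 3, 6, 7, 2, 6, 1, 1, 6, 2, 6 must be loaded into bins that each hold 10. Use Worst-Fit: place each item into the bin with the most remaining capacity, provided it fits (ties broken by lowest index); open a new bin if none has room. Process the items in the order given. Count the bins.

bin 1: place 1, 9 left
bin 1: place 2, 7 left
bin 1: place 6, 1 left
bin 1: place 1, 0 left
bin 2: place 2, 8 left
bin 2: place 3, 5 left
bin 2: place 3, 2 left
bin 3: place 6, 4 left
bin 4: place 7, 3 left
bin 3: place 2, 2 left
bin 5: place 6, 4 left
bin 5: place 1, 3 left
bin 4: place 1, 2 left
bin 6: place 6, 4 left
bin 6: place 2, 2 left
bin 7: place 6, 4 left
Final bins: [1,2,6,1] [2,3,3] [6,2] [7,1] [6,1] [6,2] [6].

7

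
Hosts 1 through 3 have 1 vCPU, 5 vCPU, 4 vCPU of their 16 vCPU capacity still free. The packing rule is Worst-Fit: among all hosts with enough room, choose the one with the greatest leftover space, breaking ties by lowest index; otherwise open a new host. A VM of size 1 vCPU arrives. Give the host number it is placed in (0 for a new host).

Hosts with room: host 1 (1 vCPU), host 2 (5 vCPU), host 3 (4 vCPU).
Most room is host 2 with 5 vCPU free.

2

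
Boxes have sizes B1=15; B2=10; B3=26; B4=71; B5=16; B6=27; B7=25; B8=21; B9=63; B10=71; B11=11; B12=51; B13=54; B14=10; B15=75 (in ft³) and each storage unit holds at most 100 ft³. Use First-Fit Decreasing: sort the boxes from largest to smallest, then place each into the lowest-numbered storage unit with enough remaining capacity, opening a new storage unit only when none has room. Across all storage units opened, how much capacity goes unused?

Sorted descending: 75, 71, 71, 63, 54, 51, 27, 26, 25, 21, 16, 15, 11, 10, 10.
75 ft³ → storage unit 1 (remaining 25 ft³)
71 ft³ → storage unit 2 (remaining 29 ft³)
71 ft³ → storage unit 3 (remaining 29 ft³)
63 ft³ → storage unit 4 (remaining 37 ft³)
54 ft³ → storage unit 5 (remaining 46 ft³)
51 ft³ → storage unit 6 (remaining 49 ft³)
27 ft³ → storage unit 2 (remaining 2 ft³)
26 ft³ → storage unit 3 (remaining 3 ft³)
25 ft³ → storage unit 1 (remaining 0 ft³)
21 ft³ → storage unit 4 (remaining 16 ft³)
16 ft³ → storage unit 4 (remaining 0 ft³)
15 ft³ → storage unit 5 (remaining 31 ft³)
11 ft³ → storage unit 5 (remaining 20 ft³)
10 ft³ → storage unit 5 (remaining 10 ft³)
10 ft³ → storage unit 5 (remaining 0 ft³)
6 storage units × 100 ft³ = 600 ft³; used 546 ft³; unused 54 ft³.

54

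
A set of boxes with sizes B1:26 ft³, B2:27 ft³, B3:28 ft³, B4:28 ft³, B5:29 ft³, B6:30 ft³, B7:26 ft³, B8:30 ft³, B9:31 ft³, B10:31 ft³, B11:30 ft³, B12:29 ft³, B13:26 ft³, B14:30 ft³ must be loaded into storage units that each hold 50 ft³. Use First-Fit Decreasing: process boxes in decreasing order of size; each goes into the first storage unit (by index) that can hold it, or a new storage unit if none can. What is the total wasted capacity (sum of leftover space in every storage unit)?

Sorted descending: 31, 31, 30, 30, 30, 30, 29, 29, 28, 28, 27, 26, 26, 26.
Put 31 ft³ in storage unit 1; 19 ft³ remain.
Put 31 ft³ in storage unit 2; 19 ft³ remain.
Put 30 ft³ in storage unit 3; 20 ft³ remain.
Put 30 ft³ in storage unit 4; 20 ft³ remain.
Put 30 ft³ in storage unit 5; 20 ft³ remain.
Put 30 ft³ in storage unit 6; 20 ft³ remain.
Put 29 ft³ in storage unit 7; 21 ft³ remain.
Put 29 ft³ in storage unit 8; 21 ft³ remain.
Put 28 ft³ in storage unit 9; 22 ft³ remain.
Put 28 ft³ in storage unit 10; 22 ft³ remain.
Put 27 ft³ in storage unit 11; 23 ft³ remain.
Put 26 ft³ in storage unit 12; 24 ft³ remain.
Put 26 ft³ in storage unit 13; 24 ft³ remain.
Put 26 ft³ in storage unit 14; 24 ft³ remain.
14 storage units × 50 ft³ = 700 ft³; used 401 ft³; unused 299 ft³.

299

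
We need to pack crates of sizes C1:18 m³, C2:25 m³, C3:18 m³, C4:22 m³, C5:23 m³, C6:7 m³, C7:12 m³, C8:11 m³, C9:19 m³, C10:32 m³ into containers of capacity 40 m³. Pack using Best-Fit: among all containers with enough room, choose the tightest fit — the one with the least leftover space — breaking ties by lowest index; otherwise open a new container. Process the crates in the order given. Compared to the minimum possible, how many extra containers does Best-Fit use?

1

Best-Fit: [18,18] [25,7] [22,11] [23,12] [19] [32] → 6 containers.
Total size 187 m³; any packing needs at least ⌈187/40⌉ = 5 containers.
An optimal packing achieves that bound: [32,7] [25,12] [23,11] [22,18] [19,18] → 5 containers.
Excess: 6 − 5 = 1.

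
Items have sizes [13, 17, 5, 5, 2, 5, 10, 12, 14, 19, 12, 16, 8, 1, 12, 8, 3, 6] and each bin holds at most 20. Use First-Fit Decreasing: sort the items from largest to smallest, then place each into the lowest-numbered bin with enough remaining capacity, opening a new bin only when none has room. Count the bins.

9 bins

Sorted descending: 19, 17, 16, 14, 13, 12, 12, 12, 10, 8, 8, 6, 5, 5, 5, 3, 2, 1.
19 → bin 1 (remaining 1)
17 → bin 2 (remaining 3)
16 → bin 3 (remaining 4)
14 → bin 4 (remaining 6)
13 → bin 5 (remaining 7)
12 → bin 6 (remaining 8)
12 → bin 7 (remaining 8)
12 → bin 8 (remaining 8)
10 → bin 9 (remaining 10)
8 → bin 6 (remaining 0)
8 → bin 7 (remaining 0)
6 → bin 4 (remaining 0)
5 → bin 5 (remaining 2)
5 → bin 8 (remaining 3)
5 → bin 9 (remaining 5)
3 → bin 2 (remaining 0)
2 → bin 3 (remaining 2)
1 → bin 1 (remaining 0)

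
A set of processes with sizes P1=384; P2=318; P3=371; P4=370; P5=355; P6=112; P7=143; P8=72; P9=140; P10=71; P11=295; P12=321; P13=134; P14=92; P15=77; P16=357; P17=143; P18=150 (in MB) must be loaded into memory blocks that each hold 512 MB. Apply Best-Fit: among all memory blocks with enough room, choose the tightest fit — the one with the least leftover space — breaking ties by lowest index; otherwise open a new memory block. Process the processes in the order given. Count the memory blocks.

P1 (384 MB) → memory block 1 (remaining 128 MB)
P2 (318 MB) → memory block 2 (remaining 194 MB)
P3 (371 MB) → memory block 3 (remaining 141 MB)
P4 (370 MB) → memory block 4 (remaining 142 MB)
P5 (355 MB) → memory block 5 (remaining 157 MB)
P6 (112 MB) → memory block 1 (remaining 16 MB)
P7 (143 MB) → memory block 5 (remaining 14 MB)
P8 (72 MB) → memory block 3 (remaining 69 MB)
P9 (140 MB) → memory block 4 (remaining 2 MB)
P10 (71 MB) → memory block 2 (remaining 123 MB)
P11 (295 MB) → memory block 6 (remaining 217 MB)
P12 (321 MB) → memory block 7 (remaining 191 MB)
P13 (134 MB) → memory block 7 (remaining 57 MB)
P14 (92 MB) → memory block 2 (remaining 31 MB)
P15 (77 MB) → memory block 6 (remaining 140 MB)
P16 (357 MB) → memory block 8 (remaining 155 MB)
P17 (143 MB) → memory block 8 (remaining 12 MB)
P18 (150 MB) → memory block 9 (remaining 362 MB)
Final memory blocks: [384,112] [318,71,92] [371,72] [370,140] [355,143] [295,77] [321,134] [357,143] [150].

9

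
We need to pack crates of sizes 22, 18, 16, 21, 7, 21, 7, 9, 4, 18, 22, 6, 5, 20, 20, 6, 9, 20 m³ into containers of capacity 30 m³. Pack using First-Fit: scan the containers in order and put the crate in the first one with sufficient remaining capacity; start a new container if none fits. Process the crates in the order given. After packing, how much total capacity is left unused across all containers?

49

container 1: place 22 m³, 8 m³ left
container 2: place 18 m³, 12 m³ left
container 3: place 16 m³, 14 m³ left
container 4: place 21 m³, 9 m³ left
container 1: place 7 m³, 1 m³ left
container 5: place 21 m³, 9 m³ left
container 2: place 7 m³, 5 m³ left
container 3: place 9 m³, 5 m³ left
container 2: place 4 m³, 1 m³ left
container 6: place 18 m³, 12 m³ left
container 7: place 22 m³, 8 m³ left
container 4: place 6 m³, 3 m³ left
container 3: place 5 m³, 0 m³ left
container 8: place 20 m³, 10 m³ left
container 9: place 20 m³, 10 m³ left
container 5: place 6 m³, 3 m³ left
container 6: place 9 m³, 3 m³ left
container 10: place 20 m³, 10 m³ left
10 containers × 30 m³ = 300 m³; used 251 m³; unused 49 m³.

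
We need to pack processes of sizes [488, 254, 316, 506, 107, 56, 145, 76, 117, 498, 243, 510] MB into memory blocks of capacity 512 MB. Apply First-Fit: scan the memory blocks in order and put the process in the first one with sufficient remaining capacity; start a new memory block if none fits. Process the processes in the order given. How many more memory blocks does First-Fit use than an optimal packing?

First-Fit: [488] [254,107,56,76] [316,145] [506] [117,243] [498] [510] → 7 memory blocks.
Total size 3316 MB; any packing needs at least ⌈3316/512⌉ = 7 memory blocks.
So 7 is already optimal.

0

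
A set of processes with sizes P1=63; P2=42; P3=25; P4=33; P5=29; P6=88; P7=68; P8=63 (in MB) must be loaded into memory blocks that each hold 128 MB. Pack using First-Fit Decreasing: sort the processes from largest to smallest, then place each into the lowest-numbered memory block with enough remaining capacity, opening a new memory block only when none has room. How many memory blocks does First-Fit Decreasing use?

4

Sorted descending: 88, 68, 63, 63, 42, 33, 29, 25.
88 MB → memory block 1 (remaining 40 MB)
68 MB → memory block 2 (remaining 60 MB)
63 MB → memory block 3 (remaining 65 MB)
63 MB → memory block 3 (remaining 2 MB)
42 MB → memory block 2 (remaining 18 MB)
33 MB → memory block 1 (remaining 7 MB)
29 MB → memory block 4 (remaining 99 MB)
25 MB → memory block 4 (remaining 74 MB)
Final memory blocks: [88,33] [68,42] [63,63] [29,25].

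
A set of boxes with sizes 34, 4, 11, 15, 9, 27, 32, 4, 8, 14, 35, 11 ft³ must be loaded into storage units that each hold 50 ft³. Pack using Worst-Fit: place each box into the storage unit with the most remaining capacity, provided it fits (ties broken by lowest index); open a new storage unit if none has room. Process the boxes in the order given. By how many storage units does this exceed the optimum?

Worst-Fit: [34,4,11] [15,9,4,14] [27,8] [32,11] [35] → 5 storage units.
Total size 204 ft³; any packing needs at least ⌈204/50⌉ = 5 storage units.
So 5 is already optimal.

0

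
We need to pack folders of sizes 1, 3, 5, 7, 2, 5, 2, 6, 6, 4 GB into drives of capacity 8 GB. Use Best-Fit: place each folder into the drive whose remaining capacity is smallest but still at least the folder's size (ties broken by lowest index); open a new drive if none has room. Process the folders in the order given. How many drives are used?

6 drives

1 GB → drive 1 (remaining 7 GB)
3 GB → drive 1 (remaining 4 GB)
5 GB → drive 2 (remaining 3 GB)
7 GB → drive 3 (remaining 1 GB)
2 GB → drive 2 (remaining 1 GB)
5 GB → drive 4 (remaining 3 GB)
2 GB → drive 4 (remaining 1 GB)
6 GB → drive 5 (remaining 2 GB)
6 GB → drive 6 (remaining 2 GB)
4 GB → drive 1 (remaining 0 GB)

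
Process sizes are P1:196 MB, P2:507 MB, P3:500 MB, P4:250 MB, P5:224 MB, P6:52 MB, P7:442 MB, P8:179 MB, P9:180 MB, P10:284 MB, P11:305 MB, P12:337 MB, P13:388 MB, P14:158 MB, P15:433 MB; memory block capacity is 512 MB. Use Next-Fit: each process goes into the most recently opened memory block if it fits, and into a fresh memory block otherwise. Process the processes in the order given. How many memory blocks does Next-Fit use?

Put P1 (196 MB) in memory block 1; 316 MB remain.
Put P2 (507 MB) in memory block 2; 5 MB remain.
Put P3 (500 MB) in memory block 3; 12 MB remain.
Put P4 (250 MB) in memory block 4; 262 MB remain.
Put P5 (224 MB) in memory block 4; 38 MB remain.
Put P6 (52 MB) in memory block 5; 460 MB remain.
Put P7 (442 MB) in memory block 5; 18 MB remain.
Put P8 (179 MB) in memory block 6; 333 MB remain.
Put P9 (180 MB) in memory block 6; 153 MB remain.
Put P10 (284 MB) in memory block 7; 228 MB remain.
Put P11 (305 MB) in memory block 8; 207 MB remain.
Put P12 (337 MB) in memory block 9; 175 MB remain.
Put P13 (388 MB) in memory block 10; 124 MB remain.
Put P14 (158 MB) in memory block 11; 354 MB remain.
Put P15 (433 MB) in memory block 12; 79 MB remain.
Final memory blocks: [196] [507] [500] [250,224] [52,442] [179,180] [284] [305] [337] [388] [158] [433].

12 memory blocks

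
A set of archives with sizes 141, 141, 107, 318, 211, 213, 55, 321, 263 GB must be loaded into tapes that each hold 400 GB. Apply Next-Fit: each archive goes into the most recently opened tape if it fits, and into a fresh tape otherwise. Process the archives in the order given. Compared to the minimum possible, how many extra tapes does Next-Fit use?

1

Next-Fit: [141,141,107] [318] [211] [213,55] [321] [263] → 6 tapes.
Total size 1770 GB; any packing needs at least ⌈1770/400⌉ = 5 tapes.
An optimal packing achieves that bound: [321,55] [318] [263,107] [213,141] [211,141] → 5 tapes.
Excess: 6 − 5 = 1.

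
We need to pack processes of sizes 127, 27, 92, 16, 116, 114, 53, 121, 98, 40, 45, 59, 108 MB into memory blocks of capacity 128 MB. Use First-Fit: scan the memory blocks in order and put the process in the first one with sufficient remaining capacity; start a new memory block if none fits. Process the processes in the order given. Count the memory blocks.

9

127 MB → memory block 1 (remaining 1 MB)
27 MB → memory block 2 (remaining 101 MB)
92 MB → memory block 2 (remaining 9 MB)
16 MB → memory block 3 (remaining 112 MB)
116 MB → memory block 4 (remaining 12 MB)
114 MB → memory block 5 (remaining 14 MB)
53 MB → memory block 3 (remaining 59 MB)
121 MB → memory block 6 (remaining 7 MB)
98 MB → memory block 7 (remaining 30 MB)
40 MB → memory block 3 (remaining 19 MB)
45 MB → memory block 8 (remaining 83 MB)
59 MB → memory block 8 (remaining 24 MB)
108 MB → memory block 9 (remaining 20 MB)
Final memory blocks: [127] [27,92] [16,53,40] [116] [114] [121] [98] [45,59] [108].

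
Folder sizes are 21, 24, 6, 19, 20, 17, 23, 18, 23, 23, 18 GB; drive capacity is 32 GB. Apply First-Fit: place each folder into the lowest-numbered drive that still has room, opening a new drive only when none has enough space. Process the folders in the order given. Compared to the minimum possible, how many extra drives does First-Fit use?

First-Fit: [21,6] [24] [19] [20] [17] [23] [18] [23] [23] [18] → 10 drives.
10 folders exceed 16 GB (half the capacity), and no two of those can share a drive, so at least 10 drives are needed.
So 10 is already optimal.

0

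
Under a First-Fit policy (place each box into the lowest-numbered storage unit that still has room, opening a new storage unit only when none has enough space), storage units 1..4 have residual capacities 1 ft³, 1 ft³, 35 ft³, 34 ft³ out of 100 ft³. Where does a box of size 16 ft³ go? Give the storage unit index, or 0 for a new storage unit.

3

Storage units with room: storage unit 3 (35 ft³), storage unit 4 (34 ft³).
The first with room is storage unit 3.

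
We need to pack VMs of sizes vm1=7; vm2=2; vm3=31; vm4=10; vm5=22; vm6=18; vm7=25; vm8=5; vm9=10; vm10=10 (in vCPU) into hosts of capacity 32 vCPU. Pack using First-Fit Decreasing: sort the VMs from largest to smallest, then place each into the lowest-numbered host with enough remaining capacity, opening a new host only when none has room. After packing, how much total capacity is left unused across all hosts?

20

Sorted descending: 31, 25, 22, 18, 10, 10, 10, 7, 5, 2.
31 vCPU → host 1 (remaining 1 vCPU)
25 vCPU → host 2 (remaining 7 vCPU)
22 vCPU → host 3 (remaining 10 vCPU)
18 vCPU → host 4 (remaining 14 vCPU)
10 vCPU → host 3 (remaining 0 vCPU)
10 vCPU → host 4 (remaining 4 vCPU)
10 vCPU → host 5 (remaining 22 vCPU)
7 vCPU → host 2 (remaining 0 vCPU)
5 vCPU → host 5 (remaining 17 vCPU)
2 vCPU → host 4 (remaining 2 vCPU)
5 hosts × 32 vCPU = 160 vCPU; used 140 vCPU; unused 20 vCPU.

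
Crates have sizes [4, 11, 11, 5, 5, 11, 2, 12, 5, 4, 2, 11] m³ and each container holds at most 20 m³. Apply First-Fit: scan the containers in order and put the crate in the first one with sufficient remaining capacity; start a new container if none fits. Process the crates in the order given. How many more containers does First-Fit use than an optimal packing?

0

First-Fit: [4,11,5] [11,5,2,2] [11,5,4] [12] [11] → 5 containers.
Total size 83 m³; any packing needs at least ⌈83/20⌉ = 5 containers.
So 5 is already optimal.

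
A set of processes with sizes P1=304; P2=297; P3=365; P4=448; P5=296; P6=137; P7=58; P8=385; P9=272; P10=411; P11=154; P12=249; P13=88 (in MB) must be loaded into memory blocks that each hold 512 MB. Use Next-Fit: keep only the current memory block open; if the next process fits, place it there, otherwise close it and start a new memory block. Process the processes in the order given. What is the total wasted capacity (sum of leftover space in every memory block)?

1144

memory block 1: place P1 (304 MB), 208 MB left
memory block 2: place P2 (297 MB), 215 MB left
memory block 3: place P3 (365 MB), 147 MB left
memory block 4: place P4 (448 MB), 64 MB left
memory block 5: place P5 (296 MB), 216 MB left
memory block 5: place P6 (137 MB), 79 MB left
memory block 5: place P7 (58 MB), 21 MB left
memory block 6: place P8 (385 MB), 127 MB left
memory block 7: place P9 (272 MB), 240 MB left
memory block 8: place P10 (411 MB), 101 MB left
memory block 9: place P11 (154 MB), 358 MB left
memory block 9: place P12 (249 MB), 109 MB left
memory block 9: place P13 (88 MB), 21 MB left
9 memory blocks × 512 MB = 4608 MB; used 3464 MB; unused 1144 MB.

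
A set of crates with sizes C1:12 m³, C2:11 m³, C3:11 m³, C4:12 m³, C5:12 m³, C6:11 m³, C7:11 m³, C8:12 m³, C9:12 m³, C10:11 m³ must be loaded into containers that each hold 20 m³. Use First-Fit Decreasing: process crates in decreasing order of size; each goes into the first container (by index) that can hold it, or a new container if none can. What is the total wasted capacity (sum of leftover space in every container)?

Sorted descending: 12, 12, 12, 12, 12, 11, 11, 11, 11, 11.
Put 12 m³ in container 1; 8 m³ remain.
Put 12 m³ in container 2; 8 m³ remain.
Put 12 m³ in container 3; 8 m³ remain.
Put 12 m³ in container 4; 8 m³ remain.
Put 12 m³ in container 5; 8 m³ remain.
Put 11 m³ in container 6; 9 m³ remain.
Put 11 m³ in container 7; 9 m³ remain.
Put 11 m³ in container 8; 9 m³ remain.
Put 11 m³ in container 9; 9 m³ remain.
Put 11 m³ in container 10; 9 m³ remain.
10 containers × 20 m³ = 200 m³; used 115 m³; unused 85 m³.

85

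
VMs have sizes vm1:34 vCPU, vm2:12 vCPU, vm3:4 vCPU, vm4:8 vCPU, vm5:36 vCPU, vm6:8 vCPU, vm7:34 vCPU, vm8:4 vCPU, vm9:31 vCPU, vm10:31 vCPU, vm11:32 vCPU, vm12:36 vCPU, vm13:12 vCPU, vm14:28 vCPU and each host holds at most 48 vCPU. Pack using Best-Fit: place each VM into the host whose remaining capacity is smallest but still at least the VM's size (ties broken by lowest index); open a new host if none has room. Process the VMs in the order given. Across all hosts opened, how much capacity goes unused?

74

Put vm1 (34 vCPU) in host 1; 14 vCPU remain.
Put vm2 (12 vCPU) in host 1; 2 vCPU remain.
Put vm3 (4 vCPU) in host 2; 44 vCPU remain.
Put vm4 (8 vCPU) in host 2; 36 vCPU remain.
Put vm5 (36 vCPU) in host 2; 0 vCPU remain.
Put vm6 (8 vCPU) in host 3; 40 vCPU remain.
Put vm7 (34 vCPU) in host 3; 6 vCPU remain.
Put vm8 (4 vCPU) in host 3; 2 vCPU remain.
Put vm9 (31 vCPU) in host 4; 17 vCPU remain.
Put vm10 (31 vCPU) in host 5; 17 vCPU remain.
Put vm11 (32 vCPU) in host 6; 16 vCPU remain.
Put vm12 (36 vCPU) in host 7; 12 vCPU remain.
Put vm13 (12 vCPU) in host 7; 0 vCPU remain.
Put vm14 (28 vCPU) in host 8; 20 vCPU remain.
8 hosts × 48 vCPU = 384 vCPU; used 310 vCPU; unused 74 vCPU.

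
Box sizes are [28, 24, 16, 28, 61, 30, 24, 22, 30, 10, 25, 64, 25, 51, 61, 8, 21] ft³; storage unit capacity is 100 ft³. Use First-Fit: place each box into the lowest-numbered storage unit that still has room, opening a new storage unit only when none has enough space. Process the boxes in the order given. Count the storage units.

Put 28 ft³ in storage unit 1; 72 ft³ remain.
Put 24 ft³ in storage unit 1; 48 ft³ remain.
Put 16 ft³ in storage unit 1; 32 ft³ remain.
Put 28 ft³ in storage unit 1; 4 ft³ remain.
Put 61 ft³ in storage unit 2; 39 ft³ remain.
Put 30 ft³ in storage unit 2; 9 ft³ remain.
Put 24 ft³ in storage unit 3; 76 ft³ remain.
Put 22 ft³ in storage unit 3; 54 ft³ remain.
Put 30 ft³ in storage unit 3; 24 ft³ remain.
Put 10 ft³ in storage unit 3; 14 ft³ remain.
Put 25 ft³ in storage unit 4; 75 ft³ remain.
Put 64 ft³ in storage unit 4; 11 ft³ remain.
Put 25 ft³ in storage unit 5; 75 ft³ remain.
Put 51 ft³ in storage unit 5; 24 ft³ remain.
Put 61 ft³ in storage unit 6; 39 ft³ remain.
Put 8 ft³ in storage unit 2; 1 ft³ remain.
Put 21 ft³ in storage unit 5; 3 ft³ remain.

6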